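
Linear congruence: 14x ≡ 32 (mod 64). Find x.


GCD(14, 64) = 2 divides 32
Divide: 7x ≡ 16 (mod 32)
x ≡ 16 (mod 32)


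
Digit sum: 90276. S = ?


9 + 0 + 2 + 7 + 6 = 24


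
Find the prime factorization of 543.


543 / 3 = 181
181 / 181 = 1
543 = 3 × 181


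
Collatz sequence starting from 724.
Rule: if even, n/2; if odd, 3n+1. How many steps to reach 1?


724 → 362 → 181 → 544 → 272 → 136 → 68 → 34 → 17 → 52 → 26 → 13 → 40 → 20 → 10 → 5 → 16 → 8 → 4 → 2 → 1
Total steps = 20

20 steps


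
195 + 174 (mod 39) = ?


195 + 174 = 369
369 mod 39 = 18


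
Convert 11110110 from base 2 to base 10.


11110110 (base 2) = 246 (decimal)
246 (decimal) = 246 (base 10)


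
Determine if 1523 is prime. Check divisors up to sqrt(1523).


Check divisors up to sqrt(1523) = 39.0256
No divisors found.
1523 is prime.

Yes, 1523 is prime


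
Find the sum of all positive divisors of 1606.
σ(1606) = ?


Divisors of 1606: 1, 2, 11, 22, 73, 146, 803, 1606
Sum = 1 + 2 + 11 + 22 + 73 + 146 + 803 + 1606 = 2664

σ(1606) = 2664


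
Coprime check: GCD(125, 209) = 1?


Euclidean algorithm:
209 = 1 * 125 + 84
125 = 1 * 84 + 41
84 = 2 * 41 + 2
41 = 20 * 2 + 1
2 = 2 * 1 + 0
GCD(125, 209) = 1

Yes, coprime (GCD = 1)


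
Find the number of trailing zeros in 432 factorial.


floor(432/5) = 86
floor(432/25) = 17
floor(432/125) = 3
Total = 106

106 trailing zeros


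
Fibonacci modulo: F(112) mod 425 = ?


F(k) mod 425 for k=1..112:
1, 1, 2, 3, 5, 8, 13, 21, 34, 55, 89, 144, 233, 377, 185, 137, 322, 34, 356, 390, 321, 286, 182, 43, 225, 268, 68, 336, 404, 315, 294, 184, 53, 237, 290, 102, 392, 69, 36, 105, 141, 246, 387, 208, 170, 378, 123, 76, 199, 275, 49, 324, 373, 272, 220, 67, 287, 354, 216, 145, 361, 81, 17, 98, 115, 213, 328, 116, 19, 135, 154, 289, 18, 307, 325, 207, 107, 314, 421, 310, 306, 191, 72, 263, 335, 173, 83, 256, 339, 170, 84, 254, 338, 167, 80, 247, 327, 149, 51, 200, 251, 26, 277, 303, 155, 33, 188, 221, 409, 205, 189, 394
F(112) mod 425 = 394


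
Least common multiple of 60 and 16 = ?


GCD(60, 16) = 4
LCM = 60*16/4 = 960/4 = 240

LCM = 240


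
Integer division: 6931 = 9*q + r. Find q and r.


6931 = 9 * 770 + 1
Check: 6930 + 1 = 6931

q = 770, r = 1


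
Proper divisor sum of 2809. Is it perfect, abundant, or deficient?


Proper divisors: 1, 53
Sum = 1 + 53 = 54
54 < 2809 → deficient

s(2809) = 54 (deficient)


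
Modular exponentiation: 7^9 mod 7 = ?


7^1 mod 7 = 0
7^2 mod 7 = 0
7^3 mod 7 = 0
7^4 mod 7 = 0
7^5 mod 7 = 0
7^6 mod 7 = 0
7^7 mod 7 = 0
7^8 mod 7 = 0
7^9 mod 7 = 0


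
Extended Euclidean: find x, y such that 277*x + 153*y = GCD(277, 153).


Tabular extended Euclidean (each row: r = 277*s + 153*t):
r=277, s=1, t=0
r=153, s=0, t=1
q=1: r=124, s=1, t=-1   [277*(1) + 153*(-1) = 124]
q=1: r=29, s=-1, t=2   [277*(-1) + 153*(2) = 29]
q=4: r=8, s=5, t=-9   [277*(5) + 153*(-9) = 8]
q=3: r=5, s=-16, t=29   [277*(-16) + 153*(29) = 5]
q=1: r=3, s=21, t=-38   [277*(21) + 153*(-38) = 3]
q=1: r=2, s=-37, t=67   [277*(-37) + 153*(67) = 2]
q=1: r=1, s=58, t=-105   [277*(58) + 153*(-105) = 1]
q=2: r=0, s=-153, t=277   [277*(-153) + 153*(277) = 0]
GCD = 1; from the row with r=1: x=58, y=-105
Check: 277*(58) + 153*(-105) = 16066 - 16065 = 1

GCD = 1, x = 58, y = -105


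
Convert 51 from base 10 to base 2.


51 (base 10) = 51 (decimal)
51 (decimal) = 110011 (base 2)


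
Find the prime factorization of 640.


640 / 2 = 320
320 / 2 = 160
160 / 2 = 80
80 / 2 = 40
40 / 2 = 20
20 / 2 = 10
10 / 2 = 5
5 / 5 = 1
640 = 2^7 × 5


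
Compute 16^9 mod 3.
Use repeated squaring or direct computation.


16^1 mod 3 = 1
16^2 mod 3 = 1
16^3 mod 3 = 1
16^4 mod 3 = 1
16^5 mod 3 = 1
16^6 mod 3 = 1
16^7 mod 3 = 1
16^8 mod 3 = 1
16^9 mod 3 = 1


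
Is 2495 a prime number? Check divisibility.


2495 / 5 = 499 (exact division)
2495 is NOT prime.

No, 2495 is not prime


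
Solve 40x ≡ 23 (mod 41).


GCD(40, 41) = 1, unique solution
a^(-1) mod 41 = 40
x = 40 * 23 mod 41 = 18

x ≡ 18 (mod 41)


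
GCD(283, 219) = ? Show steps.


283 = 1 * 219 + 64
219 = 3 * 64 + 27
64 = 2 * 27 + 10
27 = 2 * 10 + 7
10 = 1 * 7 + 3
7 = 2 * 3 + 1
3 = 3 * 1 + 0
GCD = 1


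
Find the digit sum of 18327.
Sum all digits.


1 + 8 + 3 + 2 + 7 = 21


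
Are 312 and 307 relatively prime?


Euclidean algorithm:
312 = 1 * 307 + 5
307 = 61 * 5 + 2
5 = 2 * 2 + 1
2 = 2 * 1 + 0
GCD(312, 307) = 1

Yes, coprime (GCD = 1)


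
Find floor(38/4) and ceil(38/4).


38/4 = 9.5000
floor = 9
ceil = 10

floor = 9, ceil = 10


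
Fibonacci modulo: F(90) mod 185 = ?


F(k) mod 185 for k=1..90:
1, 1, 2, 3, 5, 8, 13, 21, 34, 55, 89, 144, 48, 7, 55, 62, 117, 179, 111, 105, 31, 136, 167, 118, 100, 33, 133, 166, 114, 95, 24, 119, 143, 77, 35, 112, 147, 74, 36, 110, 146, 71, 32, 103, 135, 53, 3, 56, 59, 115, 174, 104, 93, 12, 105, 117, 37, 154, 6, 160, 166, 141, 122, 78, 15, 93, 108, 16, 124, 140, 79, 34, 113, 147, 75, 37, 112, 149, 76, 40, 116, 156, 87, 58, 145, 18, 163, 181, 159, 155
F(90) mod 185 = 155


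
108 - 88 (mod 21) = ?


108 - 88 = 20
20 mod 21 = 20


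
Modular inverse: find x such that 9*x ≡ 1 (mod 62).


Use the extended Euclidean algorithm on (62, 9); each row r = 62*s + 9*t:
r=62, s=1, t=0
r=9, s=0, t=1
q=6: r=8, s=1, t=-6   [62*(1) + 9*(-6) = 8]
q=1: r=1, s=-1, t=7   [62*(-1) + 9*(7) = 1]
q=8: r=0, s=9, t=-62   [62*(9) + 9*(-62) = 0]
GCD = 1 with t = 7, so 9*(7) ≡ 1 (mod 62)
Inverse = 7 mod 62 = 7
Check: 9 * 7 = 63 ≡ 1 (mod 62)

9^(-1) ≡ 7 (mod 62)


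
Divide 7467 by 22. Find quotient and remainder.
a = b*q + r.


7467 = 22 * 339 + 9
Check: 7458 + 9 = 7467

q = 339, r = 9


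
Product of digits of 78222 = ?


7 × 8 × 2 × 2 × 2 = 448


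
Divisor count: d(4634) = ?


4634 = 2^1 × 7^1 × 331^1
d(4634) = (1+1) × (1+1) × (1+1) = 8

8 divisors


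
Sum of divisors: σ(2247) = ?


Divisors of 2247: 1, 3, 7, 21, 107, 321, 749, 2247
Sum = 1 + 3 + 7 + 21 + 107 + 321 + 749 + 2247 = 3456

σ(2247) = 3456


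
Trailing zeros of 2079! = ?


floor(2079/5) = 415
floor(2079/25) = 83
floor(2079/125) = 16
floor(2079/625) = 3
Total = 517

517 trailing zeros


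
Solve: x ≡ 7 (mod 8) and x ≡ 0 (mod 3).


M = 8*3 = 24
M1 = M/8 = 3, M2 = M/3 = 8
M1^(-1) mod 8 = 3, M2^(-1) mod 3 = 2
x = 7*3*3 + 0*8*2 = 63
63 mod 24 = 15
Check: 15 mod 8 = 7 ✓, 15 mod 3 = 0 ✓

x ≡ 15 (mod 24)


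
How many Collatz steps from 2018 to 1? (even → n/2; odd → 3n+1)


2018 → 1009 → 3028 → 1514 → 757 → 2272 → 1136 → 568 → 284 → 142 → 71 → 214 → 107 → 322 → 161 → 484 → 242 → 121 → 364 → 182 → 91 → 274 → 137 → 412 → 206 → 103 → 310 → 155 → 466 → 233 → 700 → 350 → 175 → 526 → 263 → 790 → 395 → 1186 → 593 → 1780 → 890 → 445 → 1336 → 668 → 334 → 167 → 502 → 251 → 754 → 377 → 1132 → 566 → 283 → 850 → 425 → 1276 → 638 → 319 → 958 → 479 → 1438 → 719 → 2158 → 1079 → 3238 → 1619 → 4858 → 2429 → 7288 → 3644 → 1822 → 911 → 2734 → 1367 → 4102 → 2051 → 6154 → 3077 → 9232 → 4616 → 2308 → 1154 → 577 → 1732 → 866 → 433 → 1300 → 650 → 325 → 976 → 488 → 244 → 122 → 61 → 184 → 92 → 46 → 23 → 70 → 35 → 106 → 53 → 160 → 80 → 40 → 20 → 10 → 5 → 16 → 8 → 4 → 2 → 1
Total steps = 112

112 steps


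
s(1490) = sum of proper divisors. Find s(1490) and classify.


Proper divisors: 1, 2, 5, 10, 149, 298, 745
Sum = 1 + 2 + 5 + 10 + 149 + 298 + 745 = 1210
1210 < 1490 → deficient

s(1490) = 1210 (deficient)


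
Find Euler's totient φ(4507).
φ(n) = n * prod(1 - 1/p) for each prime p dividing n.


4507 = 4507
Prime factors: 4507
φ(4507) = 4507 × (1-1/4507)
= 4507 × 4506/4507 = 4506

φ(4507) = 4506


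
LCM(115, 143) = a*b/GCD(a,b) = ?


GCD(115, 143) = 1
LCM = 115*143/1 = 16445/1 = 16445

LCM = 16445


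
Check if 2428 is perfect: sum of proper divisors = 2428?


Proper divisors of 2428: 1, 2, 4, 607, 1214
Sum = 1 + 2 + 4 + 607 + 1214 = 1828

No, 2428 is not perfect (1828 ≠ 2428)


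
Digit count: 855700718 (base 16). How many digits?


855700718 in base 16 = 3300F4EE
Number of digits = 8

8 digits (base 16)


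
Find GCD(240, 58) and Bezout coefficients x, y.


Tabular extended Euclidean (each row: r = 240*s + 58*t):
r=240, s=1, t=0
r=58, s=0, t=1
q=4: r=8, s=1, t=-4   [240*(1) + 58*(-4) = 8]
q=7: r=2, s=-7, t=29   [240*(-7) + 58*(29) = 2]
q=4: r=0, s=29, t=-120   [240*(29) + 58*(-120) = 0]
GCD = 2; from the row with r=2: x=-7, y=29
Check: 240*(-7) + 58*(29) = -1680 + 1682 = 2

GCD = 2, x = -7, y = 29


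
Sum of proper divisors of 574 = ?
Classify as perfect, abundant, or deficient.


Proper divisors: 1, 2, 7, 14, 41, 82, 287
Sum = 1 + 2 + 7 + 14 + 41 + 82 + 287 = 434
434 < 574 → deficient

s(574) = 434 (deficient)


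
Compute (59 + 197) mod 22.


59 + 197 = 256
256 mod 22 = 14


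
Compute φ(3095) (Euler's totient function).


3095 = 5 × 619
Prime factors: 5, 619
φ(3095) = 3095 × (1-1/5) × (1-1/619)
= 3095 × 4/5 × 618/619 = 2472

φ(3095) = 2472


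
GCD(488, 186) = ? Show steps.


488 = 2 * 186 + 116
186 = 1 * 116 + 70
116 = 1 * 70 + 46
70 = 1 * 46 + 24
46 = 1 * 24 + 22
24 = 1 * 22 + 2
22 = 11 * 2 + 0
GCD = 2


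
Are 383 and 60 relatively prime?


Euclidean algorithm:
383 = 6 * 60 + 23
60 = 2 * 23 + 14
23 = 1 * 14 + 9
14 = 1 * 9 + 5
9 = 1 * 5 + 4
5 = 1 * 4 + 1
4 = 4 * 1 + 0
GCD(383, 60) = 1

Yes, coprime (GCD = 1)


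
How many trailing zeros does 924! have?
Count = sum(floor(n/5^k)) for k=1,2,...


floor(924/5) = 184
floor(924/25) = 36
floor(924/125) = 7
floor(924/625) = 1
Total = 228

228 trailing zeros


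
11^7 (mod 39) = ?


11^1 mod 39 = 11
11^2 mod 39 = 4
11^3 mod 39 = 5
11^4 mod 39 = 16
11^5 mod 39 = 20
11^6 mod 39 = 25
11^7 mod 39 = 2


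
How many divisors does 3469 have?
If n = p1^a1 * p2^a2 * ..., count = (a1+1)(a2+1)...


3469 = 3469^1
d(3469) = (1+1) = 2

2 divisors


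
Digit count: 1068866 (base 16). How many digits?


1068866 in base 16 = 104F42
Number of digits = 6

6 digits (base 16)


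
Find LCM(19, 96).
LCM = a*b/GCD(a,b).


GCD(19, 96) = 1
LCM = 19*96/1 = 1824/1 = 1824

LCM = 1824


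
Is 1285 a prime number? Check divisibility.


1285 / 5 = 257 (exact division)
1285 is NOT prime.

No, 1285 is not prime


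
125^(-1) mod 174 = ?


Use the extended Euclidean algorithm on (174, 125); each row r = 174*s + 125*t:
r=174, s=1, t=0
r=125, s=0, t=1
q=1: r=49, s=1, t=-1   [174*(1) + 125*(-1) = 49]
q=2: r=27, s=-2, t=3   [174*(-2) + 125*(3) = 27]
q=1: r=22, s=3, t=-4   [174*(3) + 125*(-4) = 22]
q=1: r=5, s=-5, t=7   [174*(-5) + 125*(7) = 5]
q=4: r=2, s=23, t=-32   [174*(23) + 125*(-32) = 2]
q=2: r=1, s=-51, t=71   [174*(-51) + 125*(71) = 1]
q=2: r=0, s=125, t=-174   [174*(125) + 125*(-174) = 0]
GCD = 1 with t = 71, so 125*(71) ≡ 1 (mod 174)
Inverse = 71 mod 174 = 71
Check: 125 * 71 = 8875 ≡ 1 (mod 174)

125^(-1) ≡ 71 (mod 174)


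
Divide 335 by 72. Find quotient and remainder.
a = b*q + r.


335 = 72 * 4 + 47
Check: 288 + 47 = 335

q = 4, r = 47


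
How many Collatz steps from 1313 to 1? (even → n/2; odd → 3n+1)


1313 → 3940 → 1970 → 985 → 2956 → 1478 → 739 → 2218 → 1109 → 3328 → 1664 → 832 → 416 → 208 → 104 → 52 → 26 → 13 → 40 → 20 → 10 → 5 → 16 → 8 → 4 → 2 → 1
Total steps = 26

26 steps


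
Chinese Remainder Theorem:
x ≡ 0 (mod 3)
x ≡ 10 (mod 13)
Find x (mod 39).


M = 3*13 = 39
M1 = M/3 = 13, M2 = M/13 = 3
M1^(-1) mod 3 = 1, M2^(-1) mod 13 = 9
x = 0*13*1 + 10*3*9 = 270
270 mod 39 = 36
Check: 36 mod 3 = 0 ✓, 36 mod 13 = 10 ✓

x ≡ 36 (mod 39)


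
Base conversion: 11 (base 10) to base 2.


11 (base 10) = 11 (decimal)
11 (decimal) = 1011 (base 2)


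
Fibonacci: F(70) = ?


Sequence: 1, 1, 2, 3, 5, 8, 13, 21, 34, 55, 89, 144, 233, 377, 610, 987, 1597, 2584, 4181, 6765, 10946, 17711, 28657, 46368, 75025, 121393, 196418, 317811, 514229, 832040, 1346269, 2178309, 3524578, 5702887, 9227465, 14930352, 24157817, 39088169, 63245986, 102334155, 165580141, 267914296, 433494437, 701408733, 1134903170, 1836311903, 2971215073, 4807526976, 7778742049, 12586269025, 20365011074, 32951280099, 53316291173, 86267571272, 139583862445, 225851433717, 365435296162, 591286729879, 956722026041, 1548008755920, 2504730781961, 4052739537881, 6557470319842, 10610209857723, 17167680177565, 27777890035288, 44945570212853, 72723460248141, 117669030460994, 190392490709135
F(70) = 190392490709135


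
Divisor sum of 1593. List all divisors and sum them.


Divisors of 1593: 1, 3, 9, 27, 59, 177, 531, 1593
Sum = 1 + 3 + 9 + 27 + 59 + 177 + 531 + 1593 = 2400

σ(1593) = 2400


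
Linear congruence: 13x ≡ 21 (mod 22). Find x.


GCD(13, 22) = 1, unique solution
a^(-1) mod 22 = 17
x = 17 * 21 mod 22 = 5

x ≡ 5 (mod 22)


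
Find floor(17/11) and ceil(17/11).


17/11 = 1.5455
floor = 1
ceil = 2

floor = 1, ceil = 2


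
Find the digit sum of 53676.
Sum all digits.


5 + 3 + 6 + 7 + 6 = 27


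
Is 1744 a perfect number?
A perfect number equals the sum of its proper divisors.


Proper divisors of 1744: 1, 2, 4, 8, 16, 109, 218, 436, 872
Sum = 1 + 2 + 4 + 8 + 16 + 109 + 218 + 436 + 872 = 1666

No, 1744 is not perfect (1666 ≠ 1744)


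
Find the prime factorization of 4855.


4855 / 5 = 971
971 / 971 = 1
4855 = 5 × 971


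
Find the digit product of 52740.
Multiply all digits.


5 × 2 × 7 × 4 × 0 = 0


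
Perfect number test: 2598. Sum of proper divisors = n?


Proper divisors of 2598: 1, 2, 3, 6, 433, 866, 1299
Sum = 1 + 2 + 3 + 6 + 433 + 866 + 1299 = 2610

No, 2598 is not perfect (2610 ≠ 2598)


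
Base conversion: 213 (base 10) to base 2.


213 (base 10) = 213 (decimal)
213 (decimal) = 11010101 (base 2)


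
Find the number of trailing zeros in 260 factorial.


floor(260/5) = 52
floor(260/25) = 10
floor(260/125) = 2
Total = 64

64 trailing zeros


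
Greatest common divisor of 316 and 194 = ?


316 = 1 * 194 + 122
194 = 1 * 122 + 72
122 = 1 * 72 + 50
72 = 1 * 50 + 22
50 = 2 * 22 + 6
22 = 3 * 6 + 4
6 = 1 * 4 + 2
4 = 2 * 2 + 0
GCD = 2


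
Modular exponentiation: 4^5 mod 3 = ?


4^1 mod 3 = 1
4^2 mod 3 = 1
4^3 mod 3 = 1
4^4 mod 3 = 1
4^5 mod 3 = 1


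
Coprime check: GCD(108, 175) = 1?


Euclidean algorithm:
175 = 1 * 108 + 67
108 = 1 * 67 + 41
67 = 1 * 41 + 26
41 = 1 * 26 + 15
26 = 1 * 15 + 11
15 = 1 * 11 + 4
11 = 2 * 4 + 3
4 = 1 * 3 + 1
3 = 3 * 1 + 0
GCD(108, 175) = 1

Yes, coprime (GCD = 1)


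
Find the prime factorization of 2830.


2830 / 2 = 1415
1415 / 5 = 283
283 / 283 = 1
2830 = 2 × 5 × 283


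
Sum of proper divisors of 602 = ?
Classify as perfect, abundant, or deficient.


Proper divisors: 1, 2, 7, 14, 43, 86, 301
Sum = 1 + 2 + 7 + 14 + 43 + 86 + 301 = 454
454 < 602 → deficient

s(602) = 454 (deficient)


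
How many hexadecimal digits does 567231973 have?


567231973 in base 16 = 21CF45E5
Number of digits = 8

8 digits (base 16)


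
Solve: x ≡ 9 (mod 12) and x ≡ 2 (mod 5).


M = 12*5 = 60
M1 = M/12 = 5, M2 = M/5 = 12
M1^(-1) mod 12 = 5, M2^(-1) mod 5 = 3
x = 9*5*5 + 2*12*3 = 297
297 mod 60 = 57
Check: 57 mod 12 = 9 ✓, 57 mod 5 = 2 ✓

x ≡ 57 (mod 60)


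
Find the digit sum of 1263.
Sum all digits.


1 + 2 + 6 + 3 = 12


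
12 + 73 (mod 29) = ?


12 + 73 = 85
85 mod 29 = 27


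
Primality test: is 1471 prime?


Check divisors up to sqrt(1471) = 38.3536
No divisors found.
1471 is prime.

Yes, 1471 is prime


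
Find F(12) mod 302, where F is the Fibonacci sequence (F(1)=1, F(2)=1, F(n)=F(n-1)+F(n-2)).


F(k) mod 302 for k=1..12:
1, 1, 2, 3, 5, 8, 13, 21, 34, 55, 89, 144
F(12) mod 302 = 144


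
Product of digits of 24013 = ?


2 × 4 × 0 × 1 × 3 = 0


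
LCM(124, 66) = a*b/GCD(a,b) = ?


GCD(124, 66) = 2
LCM = 124*66/2 = 8184/2 = 4092

LCM = 4092


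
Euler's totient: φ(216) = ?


216 = 2^3 × 3^3
Prime factors: 2, 3
φ(216) = 216 × (1-1/2) × (1-1/3)
= 216 × 1/2 × 2/3 = 72

φ(216) = 72


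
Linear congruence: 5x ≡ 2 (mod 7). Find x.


GCD(5, 7) = 1, unique solution
a^(-1) mod 7 = 3
x = 3 * 2 mod 7 = 6

x ≡ 6 (mod 7)


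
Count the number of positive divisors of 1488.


1488 = 2^4 × 3^1 × 31^1
d(1488) = (4+1) × (1+1) × (1+1) = 20

20 divisors


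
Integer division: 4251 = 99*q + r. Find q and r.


4251 = 99 * 42 + 93
Check: 4158 + 93 = 4251

q = 42, r = 93


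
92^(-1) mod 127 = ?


Use the extended Euclidean algorithm on (127, 92); each row r = 127*s + 92*t:
r=127, s=1, t=0
r=92, s=0, t=1
q=1: r=35, s=1, t=-1   [127*(1) + 92*(-1) = 35]
q=2: r=22, s=-2, t=3   [127*(-2) + 92*(3) = 22]
q=1: r=13, s=3, t=-4   [127*(3) + 92*(-4) = 13]
q=1: r=9, s=-5, t=7   [127*(-5) + 92*(7) = 9]
q=1: r=4, s=8, t=-11   [127*(8) + 92*(-11) = 4]
q=2: r=1, s=-21, t=29   [127*(-21) + 92*(29) = 1]
q=4: r=0, s=92, t=-127   [127*(92) + 92*(-127) = 0]
GCD = 1 with t = 29, so 92*(29) ≡ 1 (mod 127)
Inverse = 29 mod 127 = 29
Check: 92 * 29 = 2668 ≡ 1 (mod 127)

92^(-1) ≡ 29 (mod 127)


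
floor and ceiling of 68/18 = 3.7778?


68/18 = 3.7778
floor = 3
ceil = 4

floor = 3, ceil = 4


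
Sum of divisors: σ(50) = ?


Divisors of 50: 1, 2, 5, 10, 25, 50
Sum = 1 + 2 + 5 + 10 + 25 + 50 = 93

σ(50) = 93


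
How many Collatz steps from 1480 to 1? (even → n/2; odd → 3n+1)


1480 → 740 → 370 → 185 → 556 → 278 → 139 → 418 → 209 → 628 → 314 → 157 → 472 → 236 → 118 → 59 → 178 → 89 → 268 → 134 → 67 → 202 → 101 → 304 → 152 → 76 → 38 → 19 → 58 → 29 → 88 → 44 → 22 → 11 → 34 → 17 → 52 → 26 → 13 → 40 → 20 → 10 → 5 → 16 → 8 → 4 → 2 → 1
Total steps = 47

47 steps


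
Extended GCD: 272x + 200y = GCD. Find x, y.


Tabular extended Euclidean (each row: r = 272*s + 200*t):
r=272, s=1, t=0
r=200, s=0, t=1
q=1: r=72, s=1, t=-1   [272*(1) + 200*(-1) = 72]
q=2: r=56, s=-2, t=3   [272*(-2) + 200*(3) = 56]
q=1: r=16, s=3, t=-4   [272*(3) + 200*(-4) = 16]
q=3: r=8, s=-11, t=15   [272*(-11) + 200*(15) = 8]
q=2: r=0, s=25, t=-34   [272*(25) + 200*(-34) = 0]
GCD = 8; from the row with r=8: x=-11, y=15
Check: 272*(-11) + 200*(15) = -2992 + 3000 = 8

GCD = 8, x = -11, y = 15


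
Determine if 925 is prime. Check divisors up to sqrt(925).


925 / 5 = 185 (exact division)
925 is NOT prime.

No, 925 is not prime


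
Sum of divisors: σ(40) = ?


Divisors of 40: 1, 2, 4, 5, 8, 10, 20, 40
Sum = 1 + 2 + 4 + 5 + 8 + 10 + 20 + 40 = 90

σ(40) = 90


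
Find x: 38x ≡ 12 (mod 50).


GCD(38, 50) = 2 divides 12
Divide: 19x ≡ 6 (mod 25)
x ≡ 24 (mod 25)


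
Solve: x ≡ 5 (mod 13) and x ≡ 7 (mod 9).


M = 13*9 = 117
M1 = M/13 = 9, M2 = M/9 = 13
M1^(-1) mod 13 = 3, M2^(-1) mod 9 = 7
x = 5*9*3 + 7*13*7 = 772
772 mod 117 = 70
Check: 70 mod 13 = 5 ✓, 70 mod 9 = 7 ✓

x ≡ 70 (mod 117)


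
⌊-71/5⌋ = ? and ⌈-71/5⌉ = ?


-71/5 = -14.2000
floor = -15
ceil = -14

floor = -15, ceil = -14


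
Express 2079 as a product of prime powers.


2079 / 3 = 693
693 / 3 = 231
231 / 3 = 77
77 / 7 = 11
11 / 11 = 1
2079 = 3^3 × 7 × 11


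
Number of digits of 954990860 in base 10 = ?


954990860 has 9 digits in base 10
floor(log10(954990860)) + 1 = floor(8.9800) + 1 = 9

9 digits (base 10)


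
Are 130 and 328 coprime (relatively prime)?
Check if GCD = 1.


Euclidean algorithm:
328 = 2 * 130 + 68
130 = 1 * 68 + 62
68 = 1 * 62 + 6
62 = 10 * 6 + 2
6 = 3 * 2 + 0
GCD(130, 328) = 2

No, not coprime (GCD = 2)


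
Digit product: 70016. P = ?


7 × 0 × 0 × 1 × 6 = 0


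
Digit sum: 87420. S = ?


8 + 7 + 4 + 2 + 0 = 21


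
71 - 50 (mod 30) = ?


71 - 50 = 21
21 mod 30 = 21


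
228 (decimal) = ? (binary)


228 (base 10) = 228 (decimal)
228 (decimal) = 11100100 (base 2)


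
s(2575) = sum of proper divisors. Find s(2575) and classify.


Proper divisors: 1, 5, 25, 103, 515
Sum = 1 + 5 + 25 + 103 + 515 = 649
649 < 2575 → deficient

s(2575) = 649 (deficient)


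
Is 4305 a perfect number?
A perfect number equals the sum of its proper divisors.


Proper divisors of 4305: 1, 3, 5, 7, 15, 21, 35, 41, 105, 123, 205, 287, 615, 861, 1435
Sum = 1 + 3 + 5 + 7 + 15 + 21 + 35 + 41 + 105 + 123 + 205 + 287 + 615 + 861 + 1435 = 3759

No, 4305 is not perfect (3759 ≠ 4305)


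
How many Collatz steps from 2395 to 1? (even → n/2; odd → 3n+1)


2395 → 7186 → 3593 → 10780 → 5390 → 2695 → 8086 → 4043 → 12130 → 6065 → 18196 → 9098 → 4549 → 13648 → 6824 → 3412 → 1706 → 853 → 2560 → 1280 → 640 → 320 → 160 → 80 → 40 → 20 → 10 → 5 → 16 → 8 → 4 → 2 → 1
Total steps = 32

32 steps


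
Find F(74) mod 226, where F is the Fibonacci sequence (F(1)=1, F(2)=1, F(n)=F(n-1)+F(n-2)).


F(k) mod 226 for k=1..74:
1, 1, 2, 3, 5, 8, 13, 21, 34, 55, 89, 144, 7, 151, 158, 83, 15, 98, 113, 211, 98, 83, 181, 38, 219, 31, 24, 55, 79, 134, 213, 121, 108, 3, 111, 114, 225, 113, 112, 225, 111, 110, 221, 105, 100, 205, 79, 58, 137, 195, 106, 75, 181, 30, 211, 15, 0, 15, 15, 30, 45, 75, 120, 195, 89, 58, 147, 205, 126, 105, 5, 110, 115, 225
F(74) mod 226 = 225


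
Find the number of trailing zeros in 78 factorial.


floor(78/5) = 15
floor(78/25) = 3
Total = 18

18 trailing zeros


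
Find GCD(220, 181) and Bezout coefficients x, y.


Tabular extended Euclidean (each row: r = 220*s + 181*t):
r=220, s=1, t=0
r=181, s=0, t=1
q=1: r=39, s=1, t=-1   [220*(1) + 181*(-1) = 39]
q=4: r=25, s=-4, t=5   [220*(-4) + 181*(5) = 25]
q=1: r=14, s=5, t=-6   [220*(5) + 181*(-6) = 14]
q=1: r=11, s=-9, t=11   [220*(-9) + 181*(11) = 11]
q=1: r=3, s=14, t=-17   [220*(14) + 181*(-17) = 3]
q=3: r=2, s=-51, t=62   [220*(-51) + 181*(62) = 2]
q=1: r=1, s=65, t=-79   [220*(65) + 181*(-79) = 1]
q=2: r=0, s=-181, t=220   [220*(-181) + 181*(220) = 0]
GCD = 1; from the row with r=1: x=65, y=-79
Check: 220*(65) + 181*(-79) = 14300 - 14299 = 1

GCD = 1, x = 65, y = -79


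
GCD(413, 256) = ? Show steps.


413 = 1 * 256 + 157
256 = 1 * 157 + 99
157 = 1 * 99 + 58
99 = 1 * 58 + 41
58 = 1 * 41 + 17
41 = 2 * 17 + 7
17 = 2 * 7 + 3
7 = 2 * 3 + 1
3 = 3 * 1 + 0
GCD = 1


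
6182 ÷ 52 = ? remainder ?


6182 = 52 * 118 + 46
Check: 6136 + 46 = 6182

q = 118, r = 46


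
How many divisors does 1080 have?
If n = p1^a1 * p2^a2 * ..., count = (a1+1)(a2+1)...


1080 = 2^3 × 3^3 × 5^1
d(1080) = (3+1) × (3+1) × (1+1) = 32

32 divisors


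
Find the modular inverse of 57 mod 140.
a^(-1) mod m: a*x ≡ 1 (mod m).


Use the extended Euclidean algorithm on (140, 57); each row r = 140*s + 57*t:
r=140, s=1, t=0
r=57, s=0, t=1
q=2: r=26, s=1, t=-2   [140*(1) + 57*(-2) = 26]
q=2: r=5, s=-2, t=5   [140*(-2) + 57*(5) = 5]
q=5: r=1, s=11, t=-27   [140*(11) + 57*(-27) = 1]
q=5: r=0, s=-57, t=140   [140*(-57) + 57*(140) = 0]
GCD = 1 with t = -27, so 57*(-27) ≡ 1 (mod 140)
Inverse = -27 mod 140 = 113
Check: 57 * 113 = 6441 ≡ 1 (mod 140)

57^(-1) ≡ 113 (mod 140)


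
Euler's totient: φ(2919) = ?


2919 = 3 × 7 × 139
Prime factors: 3, 7, 139
φ(2919) = 2919 × (1-1/3) × (1-1/7) × (1-1/139)
= 2919 × 2/3 × 6/7 × 138/139 = 1656

φ(2919) = 1656


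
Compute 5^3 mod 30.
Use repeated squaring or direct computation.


5^1 mod 30 = 5
5^2 mod 30 = 25
5^3 mod 30 = 5


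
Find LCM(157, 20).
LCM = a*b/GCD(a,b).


GCD(157, 20) = 1
LCM = 157*20/1 = 3140/1 = 3140

LCM = 3140


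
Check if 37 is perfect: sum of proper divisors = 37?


Proper divisors of 37: 1
Sum = 1 = 1

No, 37 is not perfect (1 ≠ 37)


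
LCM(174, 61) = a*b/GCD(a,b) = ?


GCD(174, 61) = 1
LCM = 174*61/1 = 10614/1 = 10614

LCM = 10614


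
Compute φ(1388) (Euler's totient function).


1388 = 2^2 × 347
Prime factors: 2, 347
φ(1388) = 1388 × (1-1/2) × (1-1/347)
= 1388 × 1/2 × 346/347 = 692

φ(1388) = 692


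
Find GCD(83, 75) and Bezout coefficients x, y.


Tabular extended Euclidean (each row: r = 83*s + 75*t):
r=83, s=1, t=0
r=75, s=0, t=1
q=1: r=8, s=1, t=-1   [83*(1) + 75*(-1) = 8]
q=9: r=3, s=-9, t=10   [83*(-9) + 75*(10) = 3]
q=2: r=2, s=19, t=-21   [83*(19) + 75*(-21) = 2]
q=1: r=1, s=-28, t=31   [83*(-28) + 75*(31) = 1]
q=2: r=0, s=75, t=-83   [83*(75) + 75*(-83) = 0]
GCD = 1; from the row with r=1: x=-28, y=31
Check: 83*(-28) + 75*(31) = -2324 + 2325 = 1

GCD = 1, x = -28, y = 31


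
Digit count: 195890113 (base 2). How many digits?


195890113 in base 2 = 1011101011010000101111000001
Number of digits = 28

28 digits (base 2)


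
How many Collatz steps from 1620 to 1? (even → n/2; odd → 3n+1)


1620 → 810 → 405 → 1216 → 608 → 304 → 152 → 76 → 38 → 19 → 58 → 29 → 88 → 44 → 22 → 11 → 34 → 17 → 52 → 26 → 13 → 40 → 20 → 10 → 5 → 16 → 8 → 4 → 2 → 1
Total steps = 29

29 steps


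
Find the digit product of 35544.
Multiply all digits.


3 × 5 × 5 × 4 × 4 = 1200


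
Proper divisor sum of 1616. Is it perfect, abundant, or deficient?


Proper divisors: 1, 2, 4, 8, 16, 101, 202, 404, 808
Sum = 1 + 2 + 4 + 8 + 16 + 101 + 202 + 404 + 808 = 1546
1546 < 1616 → deficient

s(1616) = 1546 (deficient)


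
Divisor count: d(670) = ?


670 = 2^1 × 5^1 × 67^1
d(670) = (1+1) × (1+1) × (1+1) = 8

8 divisors


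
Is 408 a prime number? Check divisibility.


408 / 2 = 204 (exact division)
408 is NOT prime.

No, 408 is not prime


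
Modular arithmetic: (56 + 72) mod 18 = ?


56 + 72 = 128
128 mod 18 = 2


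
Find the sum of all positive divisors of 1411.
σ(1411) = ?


Divisors of 1411: 1, 17, 83, 1411
Sum = 1 + 17 + 83 + 1411 = 1512

σ(1411) = 1512


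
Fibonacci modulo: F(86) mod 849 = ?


F(k) mod 849 for k=1..86:
1, 1, 2, 3, 5, 8, 13, 21, 34, 55, 89, 144, 233, 377, 610, 138, 748, 37, 785, 822, 758, 731, 640, 522, 313, 835, 299, 285, 584, 20, 604, 624, 379, 154, 533, 687, 371, 209, 580, 789, 520, 460, 131, 591, 722, 464, 337, 801, 289, 241, 530, 771, 452, 374, 826, 351, 328, 679, 158, 837, 146, 134, 280, 414, 694, 259, 104, 363, 467, 830, 448, 429, 28, 457, 485, 93, 578, 671, 400, 222, 622, 844, 617, 612, 380, 143
F(86) mod 849 = 143


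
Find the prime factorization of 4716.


4716 / 2 = 2358
2358 / 2 = 1179
1179 / 3 = 393
393 / 3 = 131
131 / 131 = 1
4716 = 2^2 × 3^2 × 131


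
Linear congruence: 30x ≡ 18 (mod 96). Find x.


GCD(30, 96) = 6 divides 18
Divide: 5x ≡ 3 (mod 16)
x ≡ 7 (mod 16)


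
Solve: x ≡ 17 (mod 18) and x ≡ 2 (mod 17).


M = 18*17 = 306
M1 = M/18 = 17, M2 = M/17 = 18
M1^(-1) mod 18 = 17, M2^(-1) mod 17 = 1
x = 17*17*17 + 2*18*1 = 4949
4949 mod 306 = 53
Check: 53 mod 18 = 17 ✓, 53 mod 17 = 2 ✓

x ≡ 53 (mod 306)


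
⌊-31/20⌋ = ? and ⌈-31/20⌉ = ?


-31/20 = -1.5500
floor = -2
ceil = -1

floor = -2, ceil = -1


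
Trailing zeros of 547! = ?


floor(547/5) = 109
floor(547/25) = 21
floor(547/125) = 4
Total = 134

134 trailing zeros


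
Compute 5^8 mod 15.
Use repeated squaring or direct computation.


5^1 mod 15 = 5
5^2 mod 15 = 10
5^3 mod 15 = 5
5^4 mod 15 = 10
5^5 mod 15 = 5
5^6 mod 15 = 10
5^7 mod 15 = 5
5^8 mod 15 = 10


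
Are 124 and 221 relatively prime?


Euclidean algorithm:
221 = 1 * 124 + 97
124 = 1 * 97 + 27
97 = 3 * 27 + 16
27 = 1 * 16 + 11
16 = 1 * 11 + 5
11 = 2 * 5 + 1
5 = 5 * 1 + 0
GCD(124, 221) = 1

Yes, coprime (GCD = 1)


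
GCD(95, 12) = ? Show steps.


95 = 7 * 12 + 11
12 = 1 * 11 + 1
11 = 11 * 1 + 0
GCD = 1


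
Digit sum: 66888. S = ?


6 + 6 + 8 + 8 + 8 = 36


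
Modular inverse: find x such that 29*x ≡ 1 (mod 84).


Use the extended Euclidean algorithm on (84, 29); each row r = 84*s + 29*t:
r=84, s=1, t=0
r=29, s=0, t=1
q=2: r=26, s=1, t=-2   [84*(1) + 29*(-2) = 26]
q=1: r=3, s=-1, t=3   [84*(-1) + 29*(3) = 3]
q=8: r=2, s=9, t=-26   [84*(9) + 29*(-26) = 2]
q=1: r=1, s=-10, t=29   [84*(-10) + 29*(29) = 1]
q=2: r=0, s=29, t=-84   [84*(29) + 29*(-84) = 0]
GCD = 1 with t = 29, so 29*(29) ≡ 1 (mod 84)
Inverse = 29 mod 84 = 29
Check: 29 * 29 = 841 ≡ 1 (mod 84)

29^(-1) ≡ 29 (mod 84)


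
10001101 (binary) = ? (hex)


10001101 (base 2) = 141 (decimal)
141 (decimal) = 8D (base 16)


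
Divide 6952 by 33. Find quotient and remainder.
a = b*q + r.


6952 = 33 * 210 + 22
Check: 6930 + 22 = 6952

q = 210, r = 22


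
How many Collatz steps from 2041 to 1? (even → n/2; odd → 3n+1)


2041 → 6124 → 3062 → 1531 → 4594 → 2297 → 6892 → 3446 → 1723 → 5170 → 2585 → 7756 → 3878 → 1939 → 5818 → 2909 → 8728 → 4364 → 2182 → 1091 → 3274 → 1637 → 4912 → 2456 → 1228 → 614 → 307 → 922 → 461 → 1384 → 692 → 346 → 173 → 520 → 260 → 130 → 65 → 196 → 98 → 49 → 148 → 74 → 37 → 112 → 56 → 28 → 14 → 7 → 22 → 11 → 34 → 17 → 52 → 26 → 13 → 40 → 20 → 10 → 5 → 16 → 8 → 4 → 2 → 1
Total steps = 63

63 steps


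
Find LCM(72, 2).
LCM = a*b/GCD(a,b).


GCD(72, 2) = 2
LCM = 72*2/2 = 144/2 = 72

LCM = 72


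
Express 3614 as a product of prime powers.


3614 / 2 = 1807
1807 / 13 = 139
139 / 139 = 1
3614 = 2 × 13 × 139


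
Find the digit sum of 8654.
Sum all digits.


8 + 6 + 5 + 4 = 23


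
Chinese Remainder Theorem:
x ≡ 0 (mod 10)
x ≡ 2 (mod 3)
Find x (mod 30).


M = 10*3 = 30
M1 = M/10 = 3, M2 = M/3 = 10
M1^(-1) mod 10 = 7, M2^(-1) mod 3 = 1
x = 0*3*7 + 2*10*1 = 20
20 mod 30 = 20
Check: 20 mod 10 = 0 ✓, 20 mod 3 = 2 ✓

x ≡ 20 (mod 30)


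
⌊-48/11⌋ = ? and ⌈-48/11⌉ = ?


-48/11 = -4.3636
floor = -5
ceil = -4

floor = -5, ceil = -4


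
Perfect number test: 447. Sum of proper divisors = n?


Proper divisors of 447: 1, 3, 149
Sum = 1 + 3 + 149 = 153

No, 447 is not perfect (153 ≠ 447)


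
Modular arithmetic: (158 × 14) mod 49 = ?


158 × 14 = 2212
2212 mod 49 = 7


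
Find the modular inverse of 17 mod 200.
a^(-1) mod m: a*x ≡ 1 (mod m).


Use the extended Euclidean algorithm on (200, 17); each row r = 200*s + 17*t:
r=200, s=1, t=0
r=17, s=0, t=1
q=11: r=13, s=1, t=-11   [200*(1) + 17*(-11) = 13]
q=1: r=4, s=-1, t=12   [200*(-1) + 17*(12) = 4]
q=3: r=1, s=4, t=-47   [200*(4) + 17*(-47) = 1]
q=4: r=0, s=-17, t=200   [200*(-17) + 17*(200) = 0]
GCD = 1 with t = -47, so 17*(-47) ≡ 1 (mod 200)
Inverse = -47 mod 200 = 153
Check: 17 * 153 = 2601 ≡ 1 (mod 200)

17^(-1) ≡ 153 (mod 200)


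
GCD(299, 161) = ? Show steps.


299 = 1 * 161 + 138
161 = 1 * 138 + 23
138 = 6 * 23 + 0
GCD = 23


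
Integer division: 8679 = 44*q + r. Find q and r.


8679 = 44 * 197 + 11
Check: 8668 + 11 = 8679

q = 197, r = 11


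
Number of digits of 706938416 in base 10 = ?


706938416 has 9 digits in base 10
floor(log10(706938416)) + 1 = floor(8.8494) + 1 = 9

9 digits (base 10)


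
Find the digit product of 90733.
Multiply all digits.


9 × 0 × 7 × 3 × 3 = 0


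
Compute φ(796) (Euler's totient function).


796 = 2^2 × 199
Prime factors: 2, 199
φ(796) = 796 × (1-1/2) × (1-1/199)
= 796 × 1/2 × 198/199 = 396

φ(796) = 396


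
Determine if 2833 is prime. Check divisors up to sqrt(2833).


Check divisors up to sqrt(2833) = 53.2259
No divisors found.
2833 is prime.

Yes, 2833 is prime


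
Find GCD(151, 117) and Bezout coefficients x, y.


Tabular extended Euclidean (each row: r = 151*s + 117*t):
r=151, s=1, t=0
r=117, s=0, t=1
q=1: r=34, s=1, t=-1   [151*(1) + 117*(-1) = 34]
q=3: r=15, s=-3, t=4   [151*(-3) + 117*(4) = 15]
q=2: r=4, s=7, t=-9   [151*(7) + 117*(-9) = 4]
q=3: r=3, s=-24, t=31   [151*(-24) + 117*(31) = 3]
q=1: r=1, s=31, t=-40   [151*(31) + 117*(-40) = 1]
q=3: r=0, s=-117, t=151   [151*(-117) + 117*(151) = 0]
GCD = 1; from the row with r=1: x=31, y=-40
Check: 151*(31) + 117*(-40) = 4681 - 4680 = 1

GCD = 1, x = 31, y = -40


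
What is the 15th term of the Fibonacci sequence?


Sequence: 1, 1, 2, 3, 5, 8, 13, 21, 34, 55, 89, 144, 233, 377, 610
F(15) = 610


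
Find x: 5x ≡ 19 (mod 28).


GCD(5, 28) = 1, unique solution
a^(-1) mod 28 = 17
x = 17 * 19 mod 28 = 15

x ≡ 15 (mod 28)


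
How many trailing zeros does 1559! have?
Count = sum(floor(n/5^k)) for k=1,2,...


floor(1559/5) = 311
floor(1559/25) = 62
floor(1559/125) = 12
floor(1559/625) = 2
Total = 387

387 trailing zeros


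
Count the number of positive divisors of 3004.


3004 = 2^2 × 751^1
d(3004) = (2+1) × (1+1) = 6

6 divisors


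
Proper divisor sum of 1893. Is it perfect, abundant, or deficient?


Proper divisors: 1, 3, 631
Sum = 1 + 3 + 631 = 635
635 < 1893 → deficient

s(1893) = 635 (deficient)


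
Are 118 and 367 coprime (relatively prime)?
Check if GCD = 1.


Euclidean algorithm:
367 = 3 * 118 + 13
118 = 9 * 13 + 1
13 = 13 * 1 + 0
GCD(118, 367) = 1

Yes, coprime (GCD = 1)


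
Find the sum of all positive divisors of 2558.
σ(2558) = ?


Divisors of 2558: 1, 2, 1279, 2558
Sum = 1 + 2 + 1279 + 2558 = 3840

σ(2558) = 3840


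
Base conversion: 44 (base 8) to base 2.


44 (base 8) = 36 (decimal)
36 (decimal) = 100100 (base 2)


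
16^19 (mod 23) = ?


16^1 mod 23 = 16
16^2 mod 23 = 3
16^3 mod 23 = 2
16^4 mod 23 = 9
16^5 mod 23 = 6
16^6 mod 23 = 4
16^7 mod 23 = 18
16^8 mod 23 = 12
16^9 mod 23 = 8
16^10 mod 23 = 13
16^11 mod 23 = 1
16^12 mod 23 = 16
16^13 mod 23 = 3
16^14 mod 23 = 2
16^15 mod 23 = 9
16^16 mod 23 = 6
16^17 mod 23 = 4
16^18 mod 23 = 18
16^19 mod 23 = 12


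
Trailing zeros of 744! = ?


floor(744/5) = 148
floor(744/25) = 29
floor(744/125) = 5
floor(744/625) = 1
Total = 183

183 trailing zeros


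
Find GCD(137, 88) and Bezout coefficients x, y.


Tabular extended Euclidean (each row: r = 137*s + 88*t):
r=137, s=1, t=0
r=88, s=0, t=1
q=1: r=49, s=1, t=-1   [137*(1) + 88*(-1) = 49]
q=1: r=39, s=-1, t=2   [137*(-1) + 88*(2) = 39]
q=1: r=10, s=2, t=-3   [137*(2) + 88*(-3) = 10]
q=3: r=9, s=-7, t=11   [137*(-7) + 88*(11) = 9]
q=1: r=1, s=9, t=-14   [137*(9) + 88*(-14) = 1]
q=9: r=0, s=-88, t=137   [137*(-88) + 88*(137) = 0]
GCD = 1; from the row with r=1: x=9, y=-14
Check: 137*(9) + 88*(-14) = 1233 - 1232 = 1

GCD = 1, x = 9, y = -14


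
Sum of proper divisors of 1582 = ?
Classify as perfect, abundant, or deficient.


Proper divisors: 1, 2, 7, 14, 113, 226, 791
Sum = 1 + 2 + 7 + 14 + 113 + 226 + 791 = 1154
1154 < 1582 → deficient

s(1582) = 1154 (deficient)


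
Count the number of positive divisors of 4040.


4040 = 2^3 × 5^1 × 101^1
d(4040) = (3+1) × (1+1) × (1+1) = 16

16 divisors


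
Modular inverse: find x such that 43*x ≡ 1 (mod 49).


Use the extended Euclidean algorithm on (49, 43); each row r = 49*s + 43*t:
r=49, s=1, t=0
r=43, s=0, t=1
q=1: r=6, s=1, t=-1   [49*(1) + 43*(-1) = 6]
q=7: r=1, s=-7, t=8   [49*(-7) + 43*(8) = 1]
q=6: r=0, s=43, t=-49   [49*(43) + 43*(-49) = 0]
GCD = 1 with t = 8, so 43*(8) ≡ 1 (mod 49)
Inverse = 8 mod 49 = 8
Check: 43 * 8 = 344 ≡ 1 (mod 49)

43^(-1) ≡ 8 (mod 49)


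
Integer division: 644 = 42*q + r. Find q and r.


644 = 42 * 15 + 14
Check: 630 + 14 = 644

q = 15, r = 14


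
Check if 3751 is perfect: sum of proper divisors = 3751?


Proper divisors of 3751: 1, 11, 31, 121, 341
Sum = 1 + 11 + 31 + 121 + 341 = 505

No, 3751 is not perfect (505 ≠ 3751)


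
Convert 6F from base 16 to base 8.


6F (base 16) = 111 (decimal)
111 (decimal) = 157 (base 8)


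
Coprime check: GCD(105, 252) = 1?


Euclidean algorithm:
252 = 2 * 105 + 42
105 = 2 * 42 + 21
42 = 2 * 21 + 0
GCD(105, 252) = 21

No, not coprime (GCD = 21)


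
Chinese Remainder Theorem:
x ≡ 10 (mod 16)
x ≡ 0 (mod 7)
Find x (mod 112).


M = 16*7 = 112
M1 = M/16 = 7, M2 = M/7 = 16
M1^(-1) mod 16 = 7, M2^(-1) mod 7 = 4
x = 10*7*7 + 0*16*4 = 490
490 mod 112 = 42
Check: 42 mod 16 = 10 ✓, 42 mod 7 = 0 ✓

x ≡ 42 (mod 112)


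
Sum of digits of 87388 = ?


8 + 7 + 3 + 8 + 8 = 34


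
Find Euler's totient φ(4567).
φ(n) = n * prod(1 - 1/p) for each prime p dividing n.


4567 = 4567
Prime factors: 4567
φ(4567) = 4567 × (1-1/4567)
= 4567 × 4566/4567 = 4566

φ(4567) = 4566


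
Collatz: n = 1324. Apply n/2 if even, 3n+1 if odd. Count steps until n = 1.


1324 → 662 → 331 → 994 → 497 → 1492 → 746 → 373 → 1120 → 560 → 280 → 140 → 70 → 35 → 106 → 53 → 160 → 80 → 40 → 20 → 10 → 5 → 16 → 8 → 4 → 2 → 1
Total steps = 26

26 steps


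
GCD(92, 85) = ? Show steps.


92 = 1 * 85 + 7
85 = 12 * 7 + 1
7 = 7 * 1 + 0
GCD = 1


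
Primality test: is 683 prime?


Check divisors up to sqrt(683) = 26.1343
No divisors found.
683 is prime.

Yes, 683 is prime


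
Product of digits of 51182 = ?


5 × 1 × 1 × 8 × 2 = 80


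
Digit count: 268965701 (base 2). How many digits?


268965701 in base 2 = 10000000010000001011101000101
Number of digits = 29

29 digits (base 2)


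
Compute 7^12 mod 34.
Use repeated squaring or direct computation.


7^1 mod 34 = 7
7^2 mod 34 = 15
7^3 mod 34 = 3
7^4 mod 34 = 21
7^5 mod 34 = 11
7^6 mod 34 = 9
7^7 mod 34 = 29
7^8 mod 34 = 33
7^9 mod 34 = 27
7^10 mod 34 = 19
7^11 mod 34 = 31
7^12 mod 34 = 13


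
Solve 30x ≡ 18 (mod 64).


GCD(30, 64) = 2 divides 18
Divide: 15x ≡ 9 (mod 32)
x ≡ 7 (mod 32)


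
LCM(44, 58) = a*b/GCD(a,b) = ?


GCD(44, 58) = 2
LCM = 44*58/2 = 2552/2 = 1276

LCM = 1276


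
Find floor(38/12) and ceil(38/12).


38/12 = 3.1667
floor = 3
ceil = 4

floor = 3, ceil = 4


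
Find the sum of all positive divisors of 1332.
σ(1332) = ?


Divisors of 1332: 1, 2, 3, 4, 6, 9, 12, 18, 36, 37, 74, 111, 148, 222, 333, 444, 666, 1332
Sum = 1 + 2 + 3 + 4 + 6 + 9 + 12 + 18 + 36 + 37 + 74 + 111 + 148 + 222 + 333 + 444 + 666 + 1332 = 3458

σ(1332) = 3458


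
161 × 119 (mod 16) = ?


161 × 119 = 19159
19159 mod 16 = 7


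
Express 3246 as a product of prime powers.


3246 / 2 = 1623
1623 / 3 = 541
541 / 541 = 1
3246 = 2 × 3 × 541


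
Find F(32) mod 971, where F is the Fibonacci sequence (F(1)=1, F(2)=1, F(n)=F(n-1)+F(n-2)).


F(k) mod 971 for k=1..32:
1, 1, 2, 3, 5, 8, 13, 21, 34, 55, 89, 144, 233, 377, 610, 16, 626, 642, 297, 939, 265, 233, 498, 731, 258, 18, 276, 294, 570, 864, 463, 356
F(32) mod 971 = 356


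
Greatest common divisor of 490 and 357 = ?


490 = 1 * 357 + 133
357 = 2 * 133 + 91
133 = 1 * 91 + 42
91 = 2 * 42 + 7
42 = 6 * 7 + 0
GCD = 7


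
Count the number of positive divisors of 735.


735 = 3^1 × 5^1 × 7^2
d(735) = (1+1) × (1+1) × (2+1) = 12

12 divisors


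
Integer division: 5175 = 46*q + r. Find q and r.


5175 = 46 * 112 + 23
Check: 5152 + 23 = 5175

q = 112, r = 23


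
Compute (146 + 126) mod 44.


146 + 126 = 272
272 mod 44 = 8


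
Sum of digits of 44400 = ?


4 + 4 + 4 + 0 + 0 = 12


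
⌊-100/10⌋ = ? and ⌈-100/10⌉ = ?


-100/10 = -10.0000
floor = -10
ceil = -10

floor = -10, ceil = -10


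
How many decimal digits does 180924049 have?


180924049 has 9 digits in base 10
floor(log10(180924049)) + 1 = floor(8.2575) + 1 = 9

9 digits (base 10)


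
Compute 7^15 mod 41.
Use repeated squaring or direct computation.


7^1 mod 41 = 7
7^2 mod 41 = 8
7^3 mod 41 = 15
7^4 mod 41 = 23
7^5 mod 41 = 38
7^6 mod 41 = 20
7^7 mod 41 = 17
7^8 mod 41 = 37
7^9 mod 41 = 13
7^10 mod 41 = 9
7^11 mod 41 = 22
7^12 mod 41 = 31
7^13 mod 41 = 12
7^14 mod 41 = 2
7^15 mod 41 = 14


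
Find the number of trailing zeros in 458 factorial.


floor(458/5) = 91
floor(458/25) = 18
floor(458/125) = 3
Total = 112

112 trailing zeros
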